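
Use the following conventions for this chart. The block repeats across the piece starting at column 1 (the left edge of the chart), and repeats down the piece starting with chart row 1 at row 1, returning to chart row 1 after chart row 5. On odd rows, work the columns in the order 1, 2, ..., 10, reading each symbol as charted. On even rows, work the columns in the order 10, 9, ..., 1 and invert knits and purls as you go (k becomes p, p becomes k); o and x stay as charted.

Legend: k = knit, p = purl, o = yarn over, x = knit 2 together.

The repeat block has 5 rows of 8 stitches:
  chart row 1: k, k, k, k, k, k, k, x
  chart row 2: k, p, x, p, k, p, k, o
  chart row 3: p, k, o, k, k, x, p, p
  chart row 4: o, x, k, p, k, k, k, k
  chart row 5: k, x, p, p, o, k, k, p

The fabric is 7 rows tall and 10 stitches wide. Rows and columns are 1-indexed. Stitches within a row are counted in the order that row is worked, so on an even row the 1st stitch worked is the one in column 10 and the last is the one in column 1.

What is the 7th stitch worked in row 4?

Row 4 uses chart row ((4-1) mod 5)+1 = 4. Row 4 is even, so WS.
Chart row 4 tiled across columns 1-10: o x k p k k k k o x
WS row: flip the tiled sequence (start at column 10) and apply k<->p; o and x stay.
Row 4 as worked: x o p p p p k p x o
Counting 7 along the worked row gives k.

== STITCH ==
k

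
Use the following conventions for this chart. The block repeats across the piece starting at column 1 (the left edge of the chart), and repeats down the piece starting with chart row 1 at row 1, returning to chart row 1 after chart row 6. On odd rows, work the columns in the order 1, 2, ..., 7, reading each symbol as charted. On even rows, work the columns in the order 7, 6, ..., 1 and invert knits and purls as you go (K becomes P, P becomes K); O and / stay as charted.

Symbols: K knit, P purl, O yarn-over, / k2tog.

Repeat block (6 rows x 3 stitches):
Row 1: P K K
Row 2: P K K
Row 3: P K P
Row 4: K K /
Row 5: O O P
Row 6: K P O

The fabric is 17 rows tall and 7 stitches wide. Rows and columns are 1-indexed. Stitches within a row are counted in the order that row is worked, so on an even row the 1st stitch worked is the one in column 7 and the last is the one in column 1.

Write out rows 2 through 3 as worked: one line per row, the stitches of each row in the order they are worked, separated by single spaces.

Row 2: chart row 2, WS - tiled (columns 1-7): P K K P K K P; work from column 7 back to 1 with K<->P swapped.
Row 3: chart row 3, RS - tile across columns 1-7 and work as-is.

Rows as worked:
K P P K P P K
P K P P K P P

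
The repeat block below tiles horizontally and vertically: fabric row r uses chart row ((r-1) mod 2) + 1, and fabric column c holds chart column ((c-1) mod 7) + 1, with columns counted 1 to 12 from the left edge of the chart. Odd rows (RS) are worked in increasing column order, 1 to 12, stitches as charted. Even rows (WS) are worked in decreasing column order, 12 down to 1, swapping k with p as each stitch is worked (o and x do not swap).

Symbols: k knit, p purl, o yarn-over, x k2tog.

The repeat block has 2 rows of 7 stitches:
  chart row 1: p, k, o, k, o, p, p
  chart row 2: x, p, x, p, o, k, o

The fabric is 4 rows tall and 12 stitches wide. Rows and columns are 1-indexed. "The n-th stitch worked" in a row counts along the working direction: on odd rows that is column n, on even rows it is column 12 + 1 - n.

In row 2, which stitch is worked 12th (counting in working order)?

== STITCH ==
x

Derivation:
For row 2: chart row = ((2-1) mod 2) + 1 = 2; this is a WS (even) row.
Chart row 2 tiled across columns 1-12: x p x p o k o x p x p o
WS row: flip the tiled sequence (start at column 12) and apply k<->p; o and x stay.
Row 2 as worked: o k x k x o p o k x k x
Stitch 12 in working order -> x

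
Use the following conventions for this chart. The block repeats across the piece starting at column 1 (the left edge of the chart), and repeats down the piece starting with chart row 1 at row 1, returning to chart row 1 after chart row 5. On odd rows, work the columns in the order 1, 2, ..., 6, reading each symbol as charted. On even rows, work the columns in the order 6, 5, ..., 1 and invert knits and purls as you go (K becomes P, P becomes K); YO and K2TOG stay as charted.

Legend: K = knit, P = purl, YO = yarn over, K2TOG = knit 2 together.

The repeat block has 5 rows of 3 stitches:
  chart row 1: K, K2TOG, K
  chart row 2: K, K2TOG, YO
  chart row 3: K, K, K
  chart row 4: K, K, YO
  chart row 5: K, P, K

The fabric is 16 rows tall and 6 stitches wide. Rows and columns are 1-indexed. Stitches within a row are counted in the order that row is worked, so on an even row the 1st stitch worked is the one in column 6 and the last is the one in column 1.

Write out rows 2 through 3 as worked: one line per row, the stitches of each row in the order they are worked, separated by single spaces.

Row 2: chart row 2, WS - tiled (columns 1-6): K K2TOG YO K K2TOG YO; work from column 6 back to 1 with K<->P swapped.
Row 3: chart row 3, RS - tile across columns 1-6 and work as-is.

Rows as worked:
YO K2TOG P YO K2TOG P
K K K K K K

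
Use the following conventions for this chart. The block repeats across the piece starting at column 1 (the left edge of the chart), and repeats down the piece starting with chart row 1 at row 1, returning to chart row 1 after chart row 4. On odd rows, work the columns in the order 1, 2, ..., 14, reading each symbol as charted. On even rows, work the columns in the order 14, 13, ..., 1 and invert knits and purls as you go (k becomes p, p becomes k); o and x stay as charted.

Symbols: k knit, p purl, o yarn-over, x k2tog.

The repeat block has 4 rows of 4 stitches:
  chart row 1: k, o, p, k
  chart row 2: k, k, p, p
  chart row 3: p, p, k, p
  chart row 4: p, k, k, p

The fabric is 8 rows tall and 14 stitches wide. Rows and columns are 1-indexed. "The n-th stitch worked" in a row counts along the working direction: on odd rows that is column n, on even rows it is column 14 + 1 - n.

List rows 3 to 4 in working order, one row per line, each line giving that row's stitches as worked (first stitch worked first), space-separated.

Row 3: chart row 3, RS - tile across columns 1-14 and work as-is.
Row 4: chart row 4, WS - tiled (columns 1-14): p k k p p k k p p k k p p k; work from column 14 back to 1 with k<->p swapped.

Result:
p p k p p p k p p p k p p p
p k k p p k k p p k k p p k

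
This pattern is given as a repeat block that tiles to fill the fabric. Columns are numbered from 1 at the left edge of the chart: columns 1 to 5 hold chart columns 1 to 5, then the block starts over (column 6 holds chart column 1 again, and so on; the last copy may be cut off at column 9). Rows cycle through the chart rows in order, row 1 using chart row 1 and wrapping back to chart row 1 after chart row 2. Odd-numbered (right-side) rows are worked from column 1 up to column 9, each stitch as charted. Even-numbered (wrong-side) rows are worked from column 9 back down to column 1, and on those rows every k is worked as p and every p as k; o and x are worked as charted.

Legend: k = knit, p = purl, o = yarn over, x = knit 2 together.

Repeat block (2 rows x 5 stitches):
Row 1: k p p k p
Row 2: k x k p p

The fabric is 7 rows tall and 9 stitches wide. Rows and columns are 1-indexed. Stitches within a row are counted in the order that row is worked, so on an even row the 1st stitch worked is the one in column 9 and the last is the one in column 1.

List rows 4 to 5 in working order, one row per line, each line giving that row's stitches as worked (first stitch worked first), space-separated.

Row 4: chart row 2, WS - tiled (columns 1-9): k x k p p k x k p; work from column 9 back to 1 with k<->p swapped.
Row 5: chart row 1, RS - tile across columns 1-9 and work as-is.

Rows as worked:
k p x p k k p x p
k p p k p k p p k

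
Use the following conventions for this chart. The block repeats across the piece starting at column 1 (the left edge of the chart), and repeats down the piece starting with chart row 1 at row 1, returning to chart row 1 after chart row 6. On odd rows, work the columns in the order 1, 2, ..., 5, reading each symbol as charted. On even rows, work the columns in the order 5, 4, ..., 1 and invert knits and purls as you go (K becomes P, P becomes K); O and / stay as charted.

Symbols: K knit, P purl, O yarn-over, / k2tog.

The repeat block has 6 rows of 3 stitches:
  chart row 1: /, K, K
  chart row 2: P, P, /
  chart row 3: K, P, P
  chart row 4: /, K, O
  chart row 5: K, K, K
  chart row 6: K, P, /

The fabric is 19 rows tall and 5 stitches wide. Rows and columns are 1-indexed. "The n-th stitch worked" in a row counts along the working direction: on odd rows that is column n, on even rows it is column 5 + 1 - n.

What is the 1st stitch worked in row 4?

Result:
P

Derivation:
For row 4: chart row = ((4-1) mod 6) + 1 = 4; this is a WS (even) row.
Chart row 4 tiled across columns 1-5: / K O / K
WS: work from column 5 back to column 1 (reverse the tiled row), swapping K<->P (O and / unchanged).
Row 4 as worked: P / O P /
The 1st stitch worked is P.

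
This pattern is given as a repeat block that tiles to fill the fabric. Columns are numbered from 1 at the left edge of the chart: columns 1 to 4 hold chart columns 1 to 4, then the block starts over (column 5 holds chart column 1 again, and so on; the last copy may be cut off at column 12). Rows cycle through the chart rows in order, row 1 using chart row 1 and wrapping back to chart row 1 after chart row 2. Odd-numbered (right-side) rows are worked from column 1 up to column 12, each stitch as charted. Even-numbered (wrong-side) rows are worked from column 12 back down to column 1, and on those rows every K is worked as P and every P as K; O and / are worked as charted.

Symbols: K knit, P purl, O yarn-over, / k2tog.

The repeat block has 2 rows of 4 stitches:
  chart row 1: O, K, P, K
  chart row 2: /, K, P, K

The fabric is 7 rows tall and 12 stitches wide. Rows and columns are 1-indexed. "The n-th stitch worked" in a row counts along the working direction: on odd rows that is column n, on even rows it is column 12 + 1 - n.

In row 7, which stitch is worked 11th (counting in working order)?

== STITCH ==
P

Derivation:
Row 7: (7-1) mod 2 = 0, so use chart row 1. Odd row -> RS.
Chart row 1 tiled across columns 1-12: O K P K O K P K O K P K
Right side: take the tiled row as-is (worked left to right from column 1).
The 11th stitch worked is P.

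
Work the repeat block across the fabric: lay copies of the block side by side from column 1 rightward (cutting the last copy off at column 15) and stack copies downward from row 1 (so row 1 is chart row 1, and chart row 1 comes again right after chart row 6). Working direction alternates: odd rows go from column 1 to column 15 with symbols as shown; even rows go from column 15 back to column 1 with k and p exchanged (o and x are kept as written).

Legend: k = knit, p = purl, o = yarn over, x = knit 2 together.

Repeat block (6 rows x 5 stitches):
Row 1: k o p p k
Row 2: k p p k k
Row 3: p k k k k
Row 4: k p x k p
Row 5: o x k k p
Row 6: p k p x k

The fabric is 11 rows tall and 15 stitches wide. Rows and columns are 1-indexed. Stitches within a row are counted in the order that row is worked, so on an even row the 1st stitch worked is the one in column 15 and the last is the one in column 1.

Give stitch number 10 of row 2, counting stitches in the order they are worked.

Row 2: (2-1) mod 6 = 1, so use chart row 2. Even row -> WS.
Chart row 2 tiled across columns 1-15: k p p k k k p p k k k p p k k
Wrong side: read the tiled row from column 15 down to 1 and exchange k with p (leave o, x).
Row 2 as worked: p p k k p p p k k p p p k k p
The 10th stitch worked is p.

Result:
p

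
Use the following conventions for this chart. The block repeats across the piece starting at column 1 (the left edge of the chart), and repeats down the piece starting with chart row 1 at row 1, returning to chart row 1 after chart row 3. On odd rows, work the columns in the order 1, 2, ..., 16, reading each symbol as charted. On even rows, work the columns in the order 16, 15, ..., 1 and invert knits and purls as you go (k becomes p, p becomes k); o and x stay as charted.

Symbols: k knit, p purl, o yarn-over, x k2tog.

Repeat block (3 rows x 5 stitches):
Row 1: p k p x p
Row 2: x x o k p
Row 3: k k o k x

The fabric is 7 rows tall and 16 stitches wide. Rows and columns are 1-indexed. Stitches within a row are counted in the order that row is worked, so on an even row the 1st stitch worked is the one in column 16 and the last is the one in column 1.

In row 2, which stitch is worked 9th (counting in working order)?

For row 2: chart row = ((2-1) mod 3) + 1 = 2; this is a WS (even) row.
Chart row 2 tiled across columns 1-16: x x o k p x x o k p x x o k p x
Wrong side: read the tiled row from column 16 down to 1 and exchange k with p (leave o, x).
Row 2 as worked: x k p o x x k p o x x k p o x x
Counting 9 along the worked row gives o.

Stitch:
o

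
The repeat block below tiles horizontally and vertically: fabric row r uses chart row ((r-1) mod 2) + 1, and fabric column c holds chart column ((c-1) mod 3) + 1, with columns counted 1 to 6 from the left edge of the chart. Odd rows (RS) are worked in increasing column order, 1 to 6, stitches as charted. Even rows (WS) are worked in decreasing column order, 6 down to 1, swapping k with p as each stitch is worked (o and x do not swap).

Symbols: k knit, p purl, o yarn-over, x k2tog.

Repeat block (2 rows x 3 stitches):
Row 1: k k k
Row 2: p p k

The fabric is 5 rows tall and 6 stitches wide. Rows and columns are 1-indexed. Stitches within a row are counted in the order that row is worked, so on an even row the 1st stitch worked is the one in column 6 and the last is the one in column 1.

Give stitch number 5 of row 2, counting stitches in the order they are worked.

== STITCH ==
k

Derivation:
Row 2: (2-1) mod 2 = 1, so use chart row 2. Even row -> WS.
Chart row 2 tiled across columns 1-6: p p k p p k
Wrong side: read the tiled row from column 6 down to 1 and exchange k with p (leave o, x).
Row 2 as worked: p k k p k k
Counting 5 along the worked row gives k.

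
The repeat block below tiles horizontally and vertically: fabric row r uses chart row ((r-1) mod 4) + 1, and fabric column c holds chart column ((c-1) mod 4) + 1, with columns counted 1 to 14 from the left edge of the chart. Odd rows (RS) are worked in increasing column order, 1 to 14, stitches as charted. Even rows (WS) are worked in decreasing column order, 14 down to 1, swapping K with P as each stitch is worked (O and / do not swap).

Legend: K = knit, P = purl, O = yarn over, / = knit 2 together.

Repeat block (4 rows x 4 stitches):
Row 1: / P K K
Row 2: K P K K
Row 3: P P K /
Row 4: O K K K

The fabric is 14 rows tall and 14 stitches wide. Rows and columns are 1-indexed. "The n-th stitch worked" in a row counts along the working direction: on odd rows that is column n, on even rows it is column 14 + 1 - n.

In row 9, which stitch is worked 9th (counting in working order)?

Result:
/

Derivation:
For row 9: chart row = ((9-1) mod 4) + 1 = 1; this is a RS (odd) row.
Chart row 1 tiled across columns 1-14: / P K K / P K K / P K K / P
RS row: no reversal, no swap; stitch n worked = column n.
Stitch 9 in working order -> /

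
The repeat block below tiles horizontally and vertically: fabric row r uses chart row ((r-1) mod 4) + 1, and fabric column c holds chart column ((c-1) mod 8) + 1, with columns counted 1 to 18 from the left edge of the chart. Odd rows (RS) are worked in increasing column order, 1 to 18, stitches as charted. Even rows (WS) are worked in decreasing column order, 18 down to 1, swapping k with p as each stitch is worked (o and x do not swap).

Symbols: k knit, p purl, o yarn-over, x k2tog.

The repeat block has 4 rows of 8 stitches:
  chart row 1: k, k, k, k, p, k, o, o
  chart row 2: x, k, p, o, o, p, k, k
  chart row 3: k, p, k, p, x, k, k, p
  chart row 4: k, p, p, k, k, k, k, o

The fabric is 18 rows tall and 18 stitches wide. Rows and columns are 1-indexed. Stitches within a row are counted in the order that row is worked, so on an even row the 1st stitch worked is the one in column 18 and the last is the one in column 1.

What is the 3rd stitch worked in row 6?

Row 6: (6-1) mod 4 = 1, so use chart row 2. Even row -> WS.
Chart row 2 tiled across columns 1-18: x k p o o p k k x k p o o p k k x k
WS: work from column 18 back to column 1 (reverse the tiled row), swapping k<->p (o and x unchanged).
Row 6 as worked: p x p p k o o k p x p p k o o k p x
Counting 3 along the worked row gives p.

Stitch:
p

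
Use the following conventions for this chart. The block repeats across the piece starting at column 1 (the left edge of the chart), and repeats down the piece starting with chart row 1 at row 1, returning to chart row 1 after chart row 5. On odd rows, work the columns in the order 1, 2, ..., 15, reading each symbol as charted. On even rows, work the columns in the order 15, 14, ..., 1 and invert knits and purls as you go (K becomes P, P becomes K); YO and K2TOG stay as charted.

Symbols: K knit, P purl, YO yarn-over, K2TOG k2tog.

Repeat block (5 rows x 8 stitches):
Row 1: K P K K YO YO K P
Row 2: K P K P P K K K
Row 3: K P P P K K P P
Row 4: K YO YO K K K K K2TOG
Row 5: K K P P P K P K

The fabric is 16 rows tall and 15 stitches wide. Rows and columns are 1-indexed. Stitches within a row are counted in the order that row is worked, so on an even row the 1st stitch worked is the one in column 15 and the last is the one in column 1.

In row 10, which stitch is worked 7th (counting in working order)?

Row 10 uses chart row ((10-1) mod 5)+1 = 5. Row 10 is even, so WS.
Chart row 5 tiled across columns 1-15: K K P P P K P K K K P P P K P
WS: work from column 15 back to column 1 (reverse the tiled row), swapping K<->P (YO and K2TOG unchanged).
Row 10 as worked: K P K K K P P P K P K K K P P
Stitch 7 in working order -> P

== STITCH ==
P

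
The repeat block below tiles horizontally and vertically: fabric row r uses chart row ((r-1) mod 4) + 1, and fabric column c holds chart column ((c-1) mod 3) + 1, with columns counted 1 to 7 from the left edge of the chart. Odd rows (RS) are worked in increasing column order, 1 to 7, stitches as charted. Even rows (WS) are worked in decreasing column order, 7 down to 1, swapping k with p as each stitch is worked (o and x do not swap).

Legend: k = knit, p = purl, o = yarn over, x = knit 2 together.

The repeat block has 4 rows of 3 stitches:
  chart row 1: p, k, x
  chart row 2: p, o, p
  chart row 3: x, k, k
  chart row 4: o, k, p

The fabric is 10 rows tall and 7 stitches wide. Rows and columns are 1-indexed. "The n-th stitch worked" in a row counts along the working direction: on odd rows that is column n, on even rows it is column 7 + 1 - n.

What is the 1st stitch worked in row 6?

Result:
k

Derivation:
Row 6 uses chart row ((6-1) mod 4)+1 = 2. Row 6 is even, so WS.
Chart row 2 tiled across columns 1-7: p o p p o p p
Wrong side: read the tiled row from column 7 down to 1 and exchange k with p (leave o, x).
Row 6 as worked: k k o k k o k
The 1st stitch worked is k.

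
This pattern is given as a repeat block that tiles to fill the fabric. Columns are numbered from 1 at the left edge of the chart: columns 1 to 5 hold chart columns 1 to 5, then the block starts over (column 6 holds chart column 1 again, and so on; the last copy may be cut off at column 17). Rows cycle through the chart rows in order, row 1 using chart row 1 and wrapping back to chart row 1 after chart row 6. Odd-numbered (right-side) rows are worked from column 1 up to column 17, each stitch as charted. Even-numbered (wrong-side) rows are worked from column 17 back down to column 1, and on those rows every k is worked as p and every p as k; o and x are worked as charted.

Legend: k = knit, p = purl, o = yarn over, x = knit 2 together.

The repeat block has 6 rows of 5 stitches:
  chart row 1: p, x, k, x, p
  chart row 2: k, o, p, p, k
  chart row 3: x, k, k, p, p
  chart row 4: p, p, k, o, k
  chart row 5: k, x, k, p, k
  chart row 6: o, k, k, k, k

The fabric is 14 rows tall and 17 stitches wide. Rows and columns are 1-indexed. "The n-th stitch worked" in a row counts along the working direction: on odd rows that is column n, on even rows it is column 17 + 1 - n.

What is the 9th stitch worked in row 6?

For row 6: chart row = ((6-1) mod 6) + 1 = 6; this is a WS (even) row.
Chart row 6 tiled across columns 1-17: o k k k k o k k k k o k k k k o k
WS: work from column 17 back to column 1 (reverse the tiled row), swapping k<->p (o and x unchanged).
Row 6 as worked: p o p p p p o p p p p o p p p p o
Stitch 9 in working order -> p

Result:
p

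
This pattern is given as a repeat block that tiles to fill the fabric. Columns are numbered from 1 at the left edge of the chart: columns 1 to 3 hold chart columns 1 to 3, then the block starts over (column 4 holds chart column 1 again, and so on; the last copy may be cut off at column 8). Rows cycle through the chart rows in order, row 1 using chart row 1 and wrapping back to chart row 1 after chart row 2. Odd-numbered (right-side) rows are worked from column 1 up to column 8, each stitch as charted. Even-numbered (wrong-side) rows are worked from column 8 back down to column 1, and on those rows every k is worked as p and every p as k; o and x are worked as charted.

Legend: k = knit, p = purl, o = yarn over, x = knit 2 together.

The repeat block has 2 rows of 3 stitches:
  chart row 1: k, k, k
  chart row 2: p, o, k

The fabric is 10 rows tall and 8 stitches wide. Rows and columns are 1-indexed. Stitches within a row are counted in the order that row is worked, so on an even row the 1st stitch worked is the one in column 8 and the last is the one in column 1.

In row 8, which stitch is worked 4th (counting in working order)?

For row 8: chart row = ((8-1) mod 2) + 1 = 2; this is a WS (even) row.
Chart row 2 tiled across columns 1-8: p o k p o k p o
WS: work from column 8 back to column 1 (reverse the tiled row), swapping k<->p (o and x unchanged).
Row 8 as worked: o k p o k p o k
Counting 4 along the worked row gives o.

Stitch:
o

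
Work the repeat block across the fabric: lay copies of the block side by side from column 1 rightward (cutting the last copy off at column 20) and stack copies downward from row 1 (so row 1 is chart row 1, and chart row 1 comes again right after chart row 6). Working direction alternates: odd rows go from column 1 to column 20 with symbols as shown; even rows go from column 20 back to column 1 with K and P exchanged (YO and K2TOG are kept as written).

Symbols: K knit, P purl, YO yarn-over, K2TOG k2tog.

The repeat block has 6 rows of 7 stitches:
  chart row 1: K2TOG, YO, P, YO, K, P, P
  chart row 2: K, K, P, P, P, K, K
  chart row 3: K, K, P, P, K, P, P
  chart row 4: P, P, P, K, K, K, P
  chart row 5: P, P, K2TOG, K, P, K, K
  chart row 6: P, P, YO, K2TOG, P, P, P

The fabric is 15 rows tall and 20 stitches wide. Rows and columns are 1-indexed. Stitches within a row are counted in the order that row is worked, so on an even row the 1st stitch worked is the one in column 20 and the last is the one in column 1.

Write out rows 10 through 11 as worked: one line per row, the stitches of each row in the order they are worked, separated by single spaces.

Rows as worked:
P P P K K K K P P P K K K K P P P K K K
P P K2TOG K P K K P P K2TOG K P K K P P K2TOG K P K

Derivation:
Row 10: chart row 4, WS - tiled (columns 1-20): P P P K K K P P P P K K K P P P P K K K; work from column 20 back to 1 with K<->P swapped.
Row 11: chart row 5, RS - tile across columns 1-20 and work as-is.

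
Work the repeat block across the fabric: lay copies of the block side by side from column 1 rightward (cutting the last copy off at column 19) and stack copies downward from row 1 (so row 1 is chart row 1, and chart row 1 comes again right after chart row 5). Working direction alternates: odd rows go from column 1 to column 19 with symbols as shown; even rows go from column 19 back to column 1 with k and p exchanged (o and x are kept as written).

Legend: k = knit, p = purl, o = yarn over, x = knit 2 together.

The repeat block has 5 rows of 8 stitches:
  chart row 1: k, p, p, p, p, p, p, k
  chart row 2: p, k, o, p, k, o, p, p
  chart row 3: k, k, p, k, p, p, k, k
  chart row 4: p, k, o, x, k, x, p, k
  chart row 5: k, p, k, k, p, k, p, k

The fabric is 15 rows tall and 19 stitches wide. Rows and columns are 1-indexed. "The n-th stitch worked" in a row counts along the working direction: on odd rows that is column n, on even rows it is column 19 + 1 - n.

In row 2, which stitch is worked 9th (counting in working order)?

== STITCH ==
o

Derivation:
Row 2: (2-1) mod 5 = 1, so use chart row 2. Even row -> WS.
Chart row 2 tiled across columns 1-19: p k o p k o p p p k o p k o p p p k o
Wrong side: read the tiled row from column 19 down to 1 and exchange k with p (leave o, x).
Row 2 as worked: o p k k k o p k o p k k k o p k o p k
Counting 9 along the worked row gives o.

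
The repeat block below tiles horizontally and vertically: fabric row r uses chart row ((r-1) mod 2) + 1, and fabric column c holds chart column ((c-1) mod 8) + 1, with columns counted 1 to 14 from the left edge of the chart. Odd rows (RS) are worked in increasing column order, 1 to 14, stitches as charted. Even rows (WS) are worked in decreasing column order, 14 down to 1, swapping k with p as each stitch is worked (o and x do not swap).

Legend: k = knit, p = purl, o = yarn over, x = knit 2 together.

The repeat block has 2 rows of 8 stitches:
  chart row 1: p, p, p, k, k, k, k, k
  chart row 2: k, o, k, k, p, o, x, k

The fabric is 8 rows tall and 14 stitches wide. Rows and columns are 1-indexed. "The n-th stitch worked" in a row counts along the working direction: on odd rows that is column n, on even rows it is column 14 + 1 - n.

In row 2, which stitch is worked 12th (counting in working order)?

For row 2: chart row = ((2-1) mod 2) + 1 = 2; this is a WS (even) row.
Chart row 2 tiled across columns 1-14: k o k k p o x k k o k k p o
WS: work from column 14 back to column 1 (reverse the tiled row), swapping k<->p (o and x unchanged).
Row 2 as worked: o k p p o p p x o k p p o p
Counting 12 along the worked row gives p.

Result:
p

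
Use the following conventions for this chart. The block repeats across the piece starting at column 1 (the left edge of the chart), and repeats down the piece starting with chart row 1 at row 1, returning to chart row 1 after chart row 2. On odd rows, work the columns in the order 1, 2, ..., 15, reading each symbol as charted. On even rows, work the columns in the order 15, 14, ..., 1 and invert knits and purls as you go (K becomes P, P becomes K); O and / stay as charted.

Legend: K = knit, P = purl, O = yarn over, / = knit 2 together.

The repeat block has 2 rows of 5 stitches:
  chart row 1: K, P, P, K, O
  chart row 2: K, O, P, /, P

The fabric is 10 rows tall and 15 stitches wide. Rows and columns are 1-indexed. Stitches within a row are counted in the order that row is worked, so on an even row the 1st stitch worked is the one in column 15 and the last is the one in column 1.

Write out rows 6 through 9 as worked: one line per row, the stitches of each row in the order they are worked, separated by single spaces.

Rows as worked:
K / K O P K / K O P K / K O P
K P P K O K P P K O K P P K O
K / K O P K / K O P K / K O P
K P P K O K P P K O K P P K O

Derivation:
Row 6: chart row 2, WS - tiled (columns 1-15): K O P / P K O P / P K O P / P; work from column 15 back to 1 with K<->P swapped.
Row 7: chart row 1, RS - tile across columns 1-15 and work as-is.
Row 8: chart row 2, WS - tiled (columns 1-15): K O P / P K O P / P K O P / P; work from column 15 back to 1 with K<->P swapped.
Row 9: chart row 1, RS - tile across columns 1-15 and work as-is.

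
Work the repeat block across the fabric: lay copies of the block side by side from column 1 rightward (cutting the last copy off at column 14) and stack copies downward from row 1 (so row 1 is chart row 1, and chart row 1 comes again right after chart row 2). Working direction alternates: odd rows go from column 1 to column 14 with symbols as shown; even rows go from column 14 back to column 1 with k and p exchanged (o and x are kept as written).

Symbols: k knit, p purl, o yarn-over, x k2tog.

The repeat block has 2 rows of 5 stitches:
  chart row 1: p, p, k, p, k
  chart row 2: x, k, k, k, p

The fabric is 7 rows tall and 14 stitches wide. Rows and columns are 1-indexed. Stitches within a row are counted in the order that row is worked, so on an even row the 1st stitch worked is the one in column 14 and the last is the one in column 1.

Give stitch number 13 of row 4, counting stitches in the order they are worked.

Row 4: (4-1) mod 2 = 1, so use chart row 2. Even row -> WS.
Chart row 2 tiled across columns 1-14: x k k k p x k k k p x k k k
WS row: flip the tiled sequence (start at column 14) and apply k<->p; o and x stay.
Row 4 as worked: p p p x k p p p x k p p p x
The 13th stitch worked is p.

Stitch:
p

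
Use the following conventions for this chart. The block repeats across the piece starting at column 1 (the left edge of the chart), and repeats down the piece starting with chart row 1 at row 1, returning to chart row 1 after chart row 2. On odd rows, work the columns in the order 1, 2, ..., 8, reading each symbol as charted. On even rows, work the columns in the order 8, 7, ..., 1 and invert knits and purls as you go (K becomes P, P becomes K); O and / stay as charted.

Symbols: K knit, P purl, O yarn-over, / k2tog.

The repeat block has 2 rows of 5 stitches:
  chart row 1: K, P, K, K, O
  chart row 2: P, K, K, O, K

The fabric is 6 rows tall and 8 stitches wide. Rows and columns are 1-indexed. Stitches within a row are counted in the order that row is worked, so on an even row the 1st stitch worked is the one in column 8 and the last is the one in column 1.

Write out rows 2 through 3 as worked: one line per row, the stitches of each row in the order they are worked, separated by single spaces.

Row 2: chart row 2, WS - tiled (columns 1-8): P K K O K P K K; work from column 8 back to 1 with K<->P swapped.
Row 3: chart row 1, RS - tile across columns 1-8 and work as-is.

Result:
P P K P O P P K
K P K K O K P K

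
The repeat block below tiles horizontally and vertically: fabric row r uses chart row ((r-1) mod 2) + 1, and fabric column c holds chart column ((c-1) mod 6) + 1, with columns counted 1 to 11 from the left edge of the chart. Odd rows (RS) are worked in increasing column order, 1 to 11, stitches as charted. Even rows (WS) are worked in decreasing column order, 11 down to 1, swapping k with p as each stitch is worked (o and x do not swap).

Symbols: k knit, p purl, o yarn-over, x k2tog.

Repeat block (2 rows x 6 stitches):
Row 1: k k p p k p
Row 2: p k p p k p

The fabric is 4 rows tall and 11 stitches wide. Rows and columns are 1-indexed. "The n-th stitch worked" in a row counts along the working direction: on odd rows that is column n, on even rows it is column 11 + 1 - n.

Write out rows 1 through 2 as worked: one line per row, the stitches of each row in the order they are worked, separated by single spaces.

== ROWS AS WORKED ==
k k p p k p k k p p k
p k k p k k p k k p k

Derivation:
Row 1: chart row 1, RS - tile across columns 1-11 and work as-is.
Row 2: chart row 2, WS - tiled (columns 1-11): p k p p k p p k p p k; work from column 11 back to 1 with k<->p swapped.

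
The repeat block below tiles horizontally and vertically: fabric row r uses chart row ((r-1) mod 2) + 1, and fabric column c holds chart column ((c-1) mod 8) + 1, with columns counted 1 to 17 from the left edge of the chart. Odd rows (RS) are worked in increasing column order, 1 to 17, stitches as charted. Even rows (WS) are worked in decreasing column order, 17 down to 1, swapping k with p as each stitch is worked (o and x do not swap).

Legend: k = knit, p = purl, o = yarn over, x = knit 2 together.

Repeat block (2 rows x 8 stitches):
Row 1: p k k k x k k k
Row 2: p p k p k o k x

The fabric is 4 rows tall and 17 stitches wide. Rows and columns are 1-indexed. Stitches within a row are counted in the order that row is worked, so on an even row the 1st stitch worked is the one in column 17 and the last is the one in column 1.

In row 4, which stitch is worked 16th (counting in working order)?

== STITCH ==
k

Derivation:
For row 4: chart row = ((4-1) mod 2) + 1 = 2; this is a WS (even) row.
Chart row 2 tiled across columns 1-17: p p k p k o k x p p k p k o k x p
WS: work from column 17 back to column 1 (reverse the tiled row), swapping k<->p (o and x unchanged).
Row 4 as worked: k x p o p k p k k x p o p k p k k
Stitch 16 in working order -> k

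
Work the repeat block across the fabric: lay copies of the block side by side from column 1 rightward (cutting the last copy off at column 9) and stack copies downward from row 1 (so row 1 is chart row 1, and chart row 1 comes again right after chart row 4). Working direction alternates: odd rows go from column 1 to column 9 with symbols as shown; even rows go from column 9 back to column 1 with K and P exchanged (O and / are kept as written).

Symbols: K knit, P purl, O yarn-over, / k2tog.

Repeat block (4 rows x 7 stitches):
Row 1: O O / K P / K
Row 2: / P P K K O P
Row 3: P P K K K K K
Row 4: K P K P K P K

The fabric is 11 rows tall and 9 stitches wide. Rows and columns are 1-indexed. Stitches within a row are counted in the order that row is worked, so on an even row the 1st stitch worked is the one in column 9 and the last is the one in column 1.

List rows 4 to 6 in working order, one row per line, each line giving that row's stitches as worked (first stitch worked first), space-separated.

Row 4: chart row 4, WS - tiled (columns 1-9): K P K P K P K K P; work from column 9 back to 1 with K<->P swapped.
Row 5: chart row 1, RS - tile across columns 1-9 and work as-is.
Row 6: chart row 2, WS - tiled (columns 1-9): / P P K K O P / P; work from column 9 back to 1 with K<->P swapped.

Rows as worked:
K P P K P K P K P
O O / K P / K O O
K / K O P P K K /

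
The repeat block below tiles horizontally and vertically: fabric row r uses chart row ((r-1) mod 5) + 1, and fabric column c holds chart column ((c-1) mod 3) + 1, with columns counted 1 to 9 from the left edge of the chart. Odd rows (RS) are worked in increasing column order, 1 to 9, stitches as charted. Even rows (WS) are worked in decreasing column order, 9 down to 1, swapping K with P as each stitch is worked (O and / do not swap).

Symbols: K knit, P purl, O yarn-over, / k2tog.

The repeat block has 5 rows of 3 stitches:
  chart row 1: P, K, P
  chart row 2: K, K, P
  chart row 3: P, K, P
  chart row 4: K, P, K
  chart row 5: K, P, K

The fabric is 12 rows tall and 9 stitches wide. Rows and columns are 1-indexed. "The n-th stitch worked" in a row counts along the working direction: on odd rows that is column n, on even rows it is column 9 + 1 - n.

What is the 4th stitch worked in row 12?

== STITCH ==
K

Derivation:
Row 12: (12-1) mod 5 = 1, so use chart row 2. Even row -> WS.
Chart row 2 tiled across columns 1-9: K K P K K P K K P
WS: work from column 9 back to column 1 (reverse the tiled row), swapping K<->P (O and / unchanged).
Row 12 as worked: K P P K P P K P P
The 4th stitch worked is K.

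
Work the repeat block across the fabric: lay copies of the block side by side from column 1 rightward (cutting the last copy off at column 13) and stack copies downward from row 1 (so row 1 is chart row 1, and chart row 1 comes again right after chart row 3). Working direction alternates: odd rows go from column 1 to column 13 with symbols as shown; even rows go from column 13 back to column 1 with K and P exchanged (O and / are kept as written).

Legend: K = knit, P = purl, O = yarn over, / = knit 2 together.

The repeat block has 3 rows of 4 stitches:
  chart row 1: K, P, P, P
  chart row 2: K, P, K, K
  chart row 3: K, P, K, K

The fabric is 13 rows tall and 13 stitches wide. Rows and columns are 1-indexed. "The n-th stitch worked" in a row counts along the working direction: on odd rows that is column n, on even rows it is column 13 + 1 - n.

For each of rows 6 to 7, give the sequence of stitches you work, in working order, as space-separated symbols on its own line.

Row 6: chart row 3, WS - tiled (columns 1-13): K P K K K P K K K P K K K; work from column 13 back to 1 with K<->P swapped.
Row 7: chart row 1, RS - tile across columns 1-13 and work as-is.

Rows as worked:
P P P K P P P K P P P K P
K P P P K P P P K P P P K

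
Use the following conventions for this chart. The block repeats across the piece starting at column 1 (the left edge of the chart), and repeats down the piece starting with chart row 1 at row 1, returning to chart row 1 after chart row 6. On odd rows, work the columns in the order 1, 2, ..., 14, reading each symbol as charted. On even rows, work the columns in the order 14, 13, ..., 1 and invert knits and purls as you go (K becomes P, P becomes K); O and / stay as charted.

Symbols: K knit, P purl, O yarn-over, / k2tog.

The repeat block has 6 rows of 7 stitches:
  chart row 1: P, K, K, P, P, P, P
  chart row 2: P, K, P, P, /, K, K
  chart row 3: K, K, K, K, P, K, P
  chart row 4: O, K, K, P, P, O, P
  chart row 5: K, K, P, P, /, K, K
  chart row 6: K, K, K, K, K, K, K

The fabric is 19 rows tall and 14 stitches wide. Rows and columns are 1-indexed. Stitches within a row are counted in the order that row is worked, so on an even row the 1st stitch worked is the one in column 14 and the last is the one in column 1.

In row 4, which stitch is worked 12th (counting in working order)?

Result:
P

Derivation:
Row 4: (4-1) mod 6 = 3, so use chart row 4. Even row -> WS.
Chart row 4 tiled across columns 1-14: O K K P P O P O K K P P O P
WS row: flip the tiled sequence (start at column 14) and apply K<->P; O and / stay.
Row 4 as worked: K O K K P P O K O K K P P O
Counting 12 along the worked row gives P.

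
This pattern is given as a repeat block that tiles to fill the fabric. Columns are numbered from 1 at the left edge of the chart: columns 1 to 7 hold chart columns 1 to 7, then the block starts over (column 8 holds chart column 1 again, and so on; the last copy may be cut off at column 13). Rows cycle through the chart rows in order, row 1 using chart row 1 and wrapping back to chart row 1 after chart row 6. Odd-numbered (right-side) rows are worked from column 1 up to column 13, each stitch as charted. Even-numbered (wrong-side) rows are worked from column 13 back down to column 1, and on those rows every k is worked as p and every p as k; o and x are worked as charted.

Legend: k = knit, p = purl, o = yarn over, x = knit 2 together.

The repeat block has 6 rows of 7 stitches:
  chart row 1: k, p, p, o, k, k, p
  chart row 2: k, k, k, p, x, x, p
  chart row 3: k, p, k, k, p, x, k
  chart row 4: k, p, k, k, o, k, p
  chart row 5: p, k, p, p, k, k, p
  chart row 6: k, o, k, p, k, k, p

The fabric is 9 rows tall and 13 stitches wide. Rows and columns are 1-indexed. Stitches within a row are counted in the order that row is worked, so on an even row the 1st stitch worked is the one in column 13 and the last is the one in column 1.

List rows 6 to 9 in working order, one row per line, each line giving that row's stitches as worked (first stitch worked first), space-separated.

Result:
p p k p o p k p p k p o p
k p p o k k p k p p o k k
x x k p p p k x x k p p p
k p k k p x k k p k k p x

Derivation:
Row 6: chart row 6, WS - tiled (columns 1-13): k o k p k k p k o k p k k; work from column 13 back to 1 with k<->p swapped.
Row 7: chart row 1, RS - tile across columns 1-13 and work as-is.
Row 8: chart row 2, WS - tiled (columns 1-13): k k k p x x p k k k p x x; work from column 13 back to 1 with k<->p swapped.
Row 9: chart row 3, RS - tile across columns 1-13 and work as-is.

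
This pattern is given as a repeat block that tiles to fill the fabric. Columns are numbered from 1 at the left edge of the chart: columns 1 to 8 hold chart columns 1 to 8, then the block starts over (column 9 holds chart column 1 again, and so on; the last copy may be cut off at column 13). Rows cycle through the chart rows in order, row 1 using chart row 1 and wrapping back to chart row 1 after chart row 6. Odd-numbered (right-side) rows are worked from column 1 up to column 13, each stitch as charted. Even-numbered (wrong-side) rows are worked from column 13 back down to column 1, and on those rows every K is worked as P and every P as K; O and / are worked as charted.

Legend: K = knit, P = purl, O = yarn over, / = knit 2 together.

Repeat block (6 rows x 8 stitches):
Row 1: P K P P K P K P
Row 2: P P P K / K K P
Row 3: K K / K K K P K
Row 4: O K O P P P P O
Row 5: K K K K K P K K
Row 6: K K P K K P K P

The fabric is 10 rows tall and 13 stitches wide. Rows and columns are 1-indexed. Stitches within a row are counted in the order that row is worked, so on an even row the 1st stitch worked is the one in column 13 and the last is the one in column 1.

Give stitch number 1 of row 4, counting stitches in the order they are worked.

Stitch:
K

Derivation:
Row 4 uses chart row ((4-1) mod 6)+1 = 4. Row 4 is even, so WS.
Chart row 4 tiled across columns 1-13: O K O P P P P O O K O P P
WS: work from column 13 back to column 1 (reverse the tiled row), swapping K<->P (O and / unchanged).
Row 4 as worked: K K O P O O K K K K O P O
The 1st stitch worked is K.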